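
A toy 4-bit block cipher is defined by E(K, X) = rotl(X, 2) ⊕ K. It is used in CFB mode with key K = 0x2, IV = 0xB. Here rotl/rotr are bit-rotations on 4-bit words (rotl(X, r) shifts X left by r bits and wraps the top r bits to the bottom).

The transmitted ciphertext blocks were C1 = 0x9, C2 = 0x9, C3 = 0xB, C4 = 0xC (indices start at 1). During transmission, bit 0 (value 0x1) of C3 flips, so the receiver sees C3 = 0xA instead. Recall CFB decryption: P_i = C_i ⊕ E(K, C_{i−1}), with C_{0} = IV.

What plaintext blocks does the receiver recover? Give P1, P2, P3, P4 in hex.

Only C3 changed, to 0xA. In CFB, a change in C_i flips the same bit in P_i and garbles P_{i+1}. Decrypting the received ciphertext:
P1: E(K, 0xB) = 0xC; 0x9 ⊕ 0xC = 0x5.
P2: E(K, 0x9) = 0x4; 0x9 ⊕ 0x4 = 0xD.
P3: E(K, 0x9) = 0x4; 0xA ⊕ 0x4 = 0xE.
P4: E(K, 0xA) = 0x8; 0xC ⊕ 0x8 = 0x4.
Blocks that differ from the original plaintext: P3, P4.

P1 = 0x5, P2 = 0xD, P3 = 0xE, P4 = 0x4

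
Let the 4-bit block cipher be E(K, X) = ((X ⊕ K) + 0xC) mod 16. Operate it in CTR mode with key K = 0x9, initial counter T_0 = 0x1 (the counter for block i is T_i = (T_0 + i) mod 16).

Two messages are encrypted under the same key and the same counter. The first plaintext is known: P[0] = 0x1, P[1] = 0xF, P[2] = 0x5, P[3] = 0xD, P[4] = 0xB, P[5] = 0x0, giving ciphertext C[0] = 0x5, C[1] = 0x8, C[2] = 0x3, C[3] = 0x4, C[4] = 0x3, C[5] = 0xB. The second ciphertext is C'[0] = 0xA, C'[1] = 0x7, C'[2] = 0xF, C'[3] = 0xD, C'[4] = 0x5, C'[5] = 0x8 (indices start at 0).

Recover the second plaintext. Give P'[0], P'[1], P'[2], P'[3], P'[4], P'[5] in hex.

In CTR with a reused counter, both messages share the same keystream S_i, so C_i ⊕ C'_i = P_i ⊕ P'_i and thus P'_i = P_i ⊕ C_i ⊕ C'_i.
P'[0]: 0x1 ⊕ 0x5 ⊕ 0xA = 0xE.
P'[1]: 0xF ⊕ 0x8 ⊕ 0x7 = 0x0.
P'[2]: 0x5 ⊕ 0x3 ⊕ 0xF = 0x9.
P'[3]: 0xD ⊕ 0x4 ⊕ 0xD = 0x4.
P'[4]: 0xB ⊕ 0x3 ⊕ 0x5 = 0xD.
P'[5]: 0x0 ⊕ 0xB ⊕ 0x8 = 0x3.

P'[0] = 0xE, P'[1] = 0x0, P'[2] = 0x9, P'[3] = 0x4, P'[4] = 0xD, P'[5] = 0x3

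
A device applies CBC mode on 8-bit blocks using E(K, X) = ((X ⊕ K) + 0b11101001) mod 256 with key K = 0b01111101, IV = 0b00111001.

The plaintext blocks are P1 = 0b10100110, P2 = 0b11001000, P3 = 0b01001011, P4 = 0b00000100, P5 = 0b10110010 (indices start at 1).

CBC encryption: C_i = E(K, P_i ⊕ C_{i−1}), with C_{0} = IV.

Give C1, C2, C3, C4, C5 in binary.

C1 = 0b11001011, C2 = 0b01100111, C3 = 0b00111010, C4 = 0b00101100, C5 = 0b11001100

C1: P1 ⊕ 0b00111001 = 0b10011111; E(K, 0b10011111) = 0b11001011.
C2: P2 ⊕ 0b11001011 = 0b00000011; E(K, 0b00000011) = 0b01100111.
C3: P3 ⊕ 0b01100111 = 0b00101100; E(K, 0b00101100) = 0b00111010.
C4: P4 ⊕ 0b00111010 = 0b00111110; E(K, 0b00111110) = 0b00101100.
C5: P5 ⊕ 0b00101100 = 0b10011110; E(K, 0b10011110) = 0b11001100.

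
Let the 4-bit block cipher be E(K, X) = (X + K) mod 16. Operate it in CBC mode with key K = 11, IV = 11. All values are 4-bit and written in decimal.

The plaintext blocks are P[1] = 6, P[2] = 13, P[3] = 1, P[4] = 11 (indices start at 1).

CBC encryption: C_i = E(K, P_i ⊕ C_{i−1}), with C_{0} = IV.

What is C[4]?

C[1]: P[1] ⊕ 11 = 13; E(K, 13) = 8.
C[2]: P[2] ⊕ 8 = 5; E(K, 5) = 0.
C[3]: P[3] ⊕ 0 = 1; E(K, 1) = 12.
C[4]: P[4] ⊕ 12 = 7; E(K, 7) = 2.

C[4] = 2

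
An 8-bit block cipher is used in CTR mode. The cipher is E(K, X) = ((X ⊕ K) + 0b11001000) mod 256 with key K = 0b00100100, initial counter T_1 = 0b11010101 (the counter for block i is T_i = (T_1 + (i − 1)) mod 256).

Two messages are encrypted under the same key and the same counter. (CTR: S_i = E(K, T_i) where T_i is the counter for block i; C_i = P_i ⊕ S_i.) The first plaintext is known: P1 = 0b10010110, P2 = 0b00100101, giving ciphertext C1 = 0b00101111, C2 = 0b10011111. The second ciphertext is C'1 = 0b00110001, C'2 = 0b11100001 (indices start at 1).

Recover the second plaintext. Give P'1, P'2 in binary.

P'1 = 0b10001000, P'2 = 0b01011011

In CTR with a reused counter, both messages share the same keystream S_i, so C_i ⊕ C'_i = P_i ⊕ P'_i and thus P'_i = P_i ⊕ C_i ⊕ C'_i.
P'1: 0b10010110 ⊕ 0b00101111 ⊕ 0b00110001 = 0b10001000.
P'2: 0b00100101 ⊕ 0b10011111 ⊕ 0b11100001 = 0b01011011.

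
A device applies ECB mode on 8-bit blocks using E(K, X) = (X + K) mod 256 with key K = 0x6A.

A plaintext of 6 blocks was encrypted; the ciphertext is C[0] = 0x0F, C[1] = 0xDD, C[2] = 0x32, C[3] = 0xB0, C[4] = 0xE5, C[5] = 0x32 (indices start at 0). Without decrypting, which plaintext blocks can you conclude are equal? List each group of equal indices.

P[2] = P[5]

ECB encrypts each block independently with the same key, so equal ciphertext blocks imply equal plaintext blocks.
C[2] = C[5] = 0x32, so P[2] = P[5].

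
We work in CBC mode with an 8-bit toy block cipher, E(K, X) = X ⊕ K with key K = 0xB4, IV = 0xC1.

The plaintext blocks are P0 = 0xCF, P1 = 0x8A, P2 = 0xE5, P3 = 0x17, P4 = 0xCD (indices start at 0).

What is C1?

CBC encryption: C_i = E(K, P_i ⊕ C_{i−1}), with C_{−1} = IV.
C0: P0 ⊕ 0xC1 = 0x0E; E(K, 0x0E) = 0xBA.
C1: P1 ⊕ 0xBA = 0x30; E(K, 0x30) = 0x84.

C1 = 0x84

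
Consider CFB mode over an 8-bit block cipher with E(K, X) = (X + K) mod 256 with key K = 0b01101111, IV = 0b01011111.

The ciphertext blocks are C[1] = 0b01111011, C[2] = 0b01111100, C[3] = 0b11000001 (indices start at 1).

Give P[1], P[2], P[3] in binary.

CFB decryption: P_i = C_i ⊕ E(K, C_{i−1}), with C_{0} = IV.
P[1]: E(K, 0b01011111) = 0b11001110; 0b01111011 ⊕ 0b11001110 = 0b10110101.
P[2]: E(K, 0b01111011) = 0b11101010; 0b01111100 ⊕ 0b11101010 = 0b10010110.
P[3]: E(K, 0b01111100) = 0b11101011; 0b11000001 ⊕ 0b11101011 = 0b00101010.

P[1] = 0b10110101, P[2] = 0b10010110, P[3] = 0b00101010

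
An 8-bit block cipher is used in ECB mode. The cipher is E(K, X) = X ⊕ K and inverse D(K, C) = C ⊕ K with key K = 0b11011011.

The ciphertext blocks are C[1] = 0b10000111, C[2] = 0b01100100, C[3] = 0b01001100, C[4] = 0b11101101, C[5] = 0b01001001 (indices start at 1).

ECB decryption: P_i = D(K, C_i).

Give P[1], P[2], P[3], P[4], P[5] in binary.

P[1] = 0b01011100, P[2] = 0b10111111, P[3] = 0b10010111, P[4] = 0b00110110, P[5] = 0b10010010

P[1]: D(K, 0b10000111) = 0b01011100.
P[2]: D(K, 0b01100100) = 0b10111111.
P[3]: D(K, 0b01001100) = 0b10010111.
P[4]: D(K, 0b11101101) = 0b00110110.
P[5]: D(K, 0b01001001) = 0b10010010.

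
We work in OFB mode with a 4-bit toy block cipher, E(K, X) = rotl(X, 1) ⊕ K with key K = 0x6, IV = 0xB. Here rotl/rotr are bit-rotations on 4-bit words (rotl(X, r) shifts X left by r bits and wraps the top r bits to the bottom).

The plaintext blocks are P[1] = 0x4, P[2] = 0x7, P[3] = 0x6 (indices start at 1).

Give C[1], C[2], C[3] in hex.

C[1] = 0x5, C[2] = 0x3, C[3] = 0x8

OFB encryption: S_i = E(K, S_{i−1}) with S_{0} = IV; C_i = P_i ⊕ S_i.
C[1]: S = E(K, 0xB) = 0x1; 0x4 ⊕ 0x1 = 0x5.
C[2]: S = E(K, 0x1) = 0x4; 0x7 ⊕ 0x4 = 0x3.
C[3]: S = E(K, 0x4) = 0xE; 0x6 ⊕ 0xE = 0x8.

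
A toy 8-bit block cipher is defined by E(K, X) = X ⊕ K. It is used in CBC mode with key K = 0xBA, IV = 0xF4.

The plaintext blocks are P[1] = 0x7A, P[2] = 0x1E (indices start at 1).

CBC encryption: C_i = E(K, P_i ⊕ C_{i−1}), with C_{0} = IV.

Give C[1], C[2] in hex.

C[1]: P[1] ⊕ 0xF4 = 0x8E; E(K, 0x8E) = 0x34.
C[2]: P[2] ⊕ 0x34 = 0x2A; E(K, 0x2A) = 0x90.

C[1] = 0x34, C[2] = 0x90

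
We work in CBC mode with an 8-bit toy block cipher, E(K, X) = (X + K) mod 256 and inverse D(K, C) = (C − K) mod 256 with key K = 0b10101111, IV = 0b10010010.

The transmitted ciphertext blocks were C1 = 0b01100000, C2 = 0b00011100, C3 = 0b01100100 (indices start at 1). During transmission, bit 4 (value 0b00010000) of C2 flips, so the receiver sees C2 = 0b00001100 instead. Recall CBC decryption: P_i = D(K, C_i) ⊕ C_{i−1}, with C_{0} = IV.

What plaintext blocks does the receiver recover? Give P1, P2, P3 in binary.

Only C2 changed, to 0b00001100. In CBC, a change in C_i garbles P_i and flips the same bit in P_{i+1}. Decrypting the received ciphertext:
P1: D(K, 0b01100000) = 0b10110001; 0b10110001 ⊕ 0b10010010 = 0b00100011.
P2: D(K, 0b00001100) = 0b01011101; 0b01011101 ⊕ 0b01100000 = 0b00111101.
P3: D(K, 0b01100100) = 0b10110101; 0b10110101 ⊕ 0b00001100 = 0b10111001.
Blocks that differ from the original plaintext: P2, P3.

P1 = 0b00100011, P2 = 0b00111101, P3 = 0b10111001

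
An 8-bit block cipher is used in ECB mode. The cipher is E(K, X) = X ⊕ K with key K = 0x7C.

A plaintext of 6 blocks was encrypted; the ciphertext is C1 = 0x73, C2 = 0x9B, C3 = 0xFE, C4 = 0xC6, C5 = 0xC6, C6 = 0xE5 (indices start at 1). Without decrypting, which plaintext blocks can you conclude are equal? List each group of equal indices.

ECB encrypts each block independently with the same key, so equal ciphertext blocks imply equal plaintext blocks.
C4 = C5 = 0xC6, so P4 = P5.

P4 = P5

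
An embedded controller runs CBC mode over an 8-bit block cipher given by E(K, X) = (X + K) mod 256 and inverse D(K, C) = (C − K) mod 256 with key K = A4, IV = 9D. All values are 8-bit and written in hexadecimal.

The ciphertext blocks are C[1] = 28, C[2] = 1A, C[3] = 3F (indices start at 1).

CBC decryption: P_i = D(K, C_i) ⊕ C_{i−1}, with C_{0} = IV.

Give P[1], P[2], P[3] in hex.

P[1]: D(K, 28) = 84; 84 ⊕ 9D = 19.
P[2]: D(K, 1A) = 76; 76 ⊕ 28 = 5E.
P[3]: D(K, 3F) = 9B; 9B ⊕ 1A = 81.

P[1] = 19, P[2] = 5E, P[3] = 81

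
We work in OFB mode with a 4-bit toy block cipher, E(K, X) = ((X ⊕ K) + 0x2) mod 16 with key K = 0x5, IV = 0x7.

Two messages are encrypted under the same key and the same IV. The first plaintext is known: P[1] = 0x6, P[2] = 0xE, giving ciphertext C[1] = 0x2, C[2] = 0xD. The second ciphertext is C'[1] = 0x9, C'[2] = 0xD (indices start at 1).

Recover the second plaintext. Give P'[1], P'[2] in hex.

In OFB with a reused IV, both messages share the same keystream S_i, so C_i ⊕ C'_i = P_i ⊕ P'_i and thus P'_i = P_i ⊕ C_i ⊕ C'_i.
P'[1]: 0x6 ⊕ 0x2 ⊕ 0x9 = 0xD.
P'[2]: 0xE ⊕ 0xD ⊕ 0xD = 0xE.

P'[1] = 0xD, P'[2] = 0xE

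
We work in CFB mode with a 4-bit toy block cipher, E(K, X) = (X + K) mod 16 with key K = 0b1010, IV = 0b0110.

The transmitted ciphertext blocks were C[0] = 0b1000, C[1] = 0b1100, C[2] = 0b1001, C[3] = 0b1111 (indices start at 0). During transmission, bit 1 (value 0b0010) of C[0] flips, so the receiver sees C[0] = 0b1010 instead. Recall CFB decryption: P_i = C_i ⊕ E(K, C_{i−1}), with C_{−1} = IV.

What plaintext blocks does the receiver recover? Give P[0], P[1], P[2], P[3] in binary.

Only C[0] changed, to 0b1010. In CFB, a change in C_i flips the same bit in P_i and garbles P_{i+1}. Decrypting the received ciphertext:
P[0]: E(K, 0b0110) = 0b0000; 0b1010 ⊕ 0b0000 = 0b1010.
P[1]: E(K, 0b1010) = 0b0100; 0b1100 ⊕ 0b0100 = 0b1000.
P[2]: E(K, 0b1100) = 0b0110; 0b1001 ⊕ 0b0110 = 0b1111.
P[3]: E(K, 0b1001) = 0b0011; 0b1111 ⊕ 0b0011 = 0b1100.
Blocks that differ from the original plaintext: P[0], P[1].

P[0] = 0b1010, P[1] = 0b1000, P[2] = 0b1111, P[3] = 0b1100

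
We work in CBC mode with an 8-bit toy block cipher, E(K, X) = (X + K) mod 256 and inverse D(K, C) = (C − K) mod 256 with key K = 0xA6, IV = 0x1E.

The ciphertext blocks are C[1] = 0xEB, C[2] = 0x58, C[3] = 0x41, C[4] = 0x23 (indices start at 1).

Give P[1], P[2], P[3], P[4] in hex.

CBC decryption: P_i = D(K, C_i) ⊕ C_{i−1}, with C_{0} = IV.
P[1]: D(K, 0xEB) = 0x45; 0x45 ⊕ 0x1E = 0x5B.
P[2]: D(K, 0x58) = 0xB2; 0xB2 ⊕ 0xEB = 0x59.
P[3]: D(K, 0x41) = 0x9B; 0x9B ⊕ 0x58 = 0xC3.
P[4]: D(K, 0x23) = 0x7D; 0x7D ⊕ 0x41 = 0x3C.

P[1] = 0x5B, P[2] = 0x59, P[3] = 0xC3, P[4] = 0x3C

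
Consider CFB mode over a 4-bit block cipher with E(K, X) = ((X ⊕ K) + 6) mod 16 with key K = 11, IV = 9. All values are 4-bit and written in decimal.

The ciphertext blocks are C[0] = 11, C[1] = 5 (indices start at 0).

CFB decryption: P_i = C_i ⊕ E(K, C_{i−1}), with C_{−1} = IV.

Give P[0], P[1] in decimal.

P[0] = 3, P[1] = 3

P[0]: E(K, 9) = 8; 11 ⊕ 8 = 3.
P[1]: E(K, 11) = 6; 5 ⊕ 6 = 3.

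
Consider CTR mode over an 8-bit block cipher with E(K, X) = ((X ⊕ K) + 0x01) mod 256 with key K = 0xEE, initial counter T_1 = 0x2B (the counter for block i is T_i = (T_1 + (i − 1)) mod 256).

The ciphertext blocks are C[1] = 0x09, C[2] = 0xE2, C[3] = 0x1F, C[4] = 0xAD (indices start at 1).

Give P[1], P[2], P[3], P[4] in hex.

CTR decryption: S_i = E(K, T_i) where T_i is the counter for block i; P_i = C_i ⊕ S_i.
P[1]: T = 0x2B, S = E(K, T) = 0xC6; 0x09 ⊕ 0xC6 = 0xCF.
P[2]: T = 0x2C, S = E(K, T) = 0xC3; 0xE2 ⊕ 0xC3 = 0x21.
P[3]: T = 0x2D, S = E(K, T) = 0xC4; 0x1F ⊕ 0xC4 = 0xDB.
P[4]: T = 0x2E, S = E(K, T) = 0xC1; 0xAD ⊕ 0xC1 = 0x6C.

P[1] = 0xCF, P[2] = 0x21, P[3] = 0xDB, P[4] = 0x6C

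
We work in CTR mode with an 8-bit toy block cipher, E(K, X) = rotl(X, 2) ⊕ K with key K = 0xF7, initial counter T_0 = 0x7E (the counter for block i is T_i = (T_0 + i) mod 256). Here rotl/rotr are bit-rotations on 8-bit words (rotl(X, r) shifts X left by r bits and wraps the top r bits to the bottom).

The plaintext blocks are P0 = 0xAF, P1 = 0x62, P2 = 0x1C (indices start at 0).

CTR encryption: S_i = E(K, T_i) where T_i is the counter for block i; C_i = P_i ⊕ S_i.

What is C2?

C0: T = 0x7E, S = E(K, T) = 0x0E; 0xAF ⊕ 0x0E = 0xA1.
C1: T = 0x7F, S = E(K, T) = 0x0A; 0x62 ⊕ 0x0A = 0x68.
C2: T = 0x80, S = E(K, T) = 0xF5; 0x1C ⊕ 0xF5 = 0xE9.

C2 = 0xE9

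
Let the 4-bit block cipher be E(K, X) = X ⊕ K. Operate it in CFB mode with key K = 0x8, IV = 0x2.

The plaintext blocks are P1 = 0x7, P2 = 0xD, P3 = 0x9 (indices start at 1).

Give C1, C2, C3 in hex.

C1 = 0xD, C2 = 0x8, C3 = 0x9

CFB encryption: C_i = P_i ⊕ E(K, C_{i−1}), with C_{0} = IV.
C1: E(K, 0x2) = 0xA; 0x7 ⊕ 0xA = 0xD.
C2: E(K, 0xD) = 0x5; 0xD ⊕ 0x5 = 0x8.
C3: E(K, 0x8) = 0x0; 0x9 ⊕ 0x0 = 0x9.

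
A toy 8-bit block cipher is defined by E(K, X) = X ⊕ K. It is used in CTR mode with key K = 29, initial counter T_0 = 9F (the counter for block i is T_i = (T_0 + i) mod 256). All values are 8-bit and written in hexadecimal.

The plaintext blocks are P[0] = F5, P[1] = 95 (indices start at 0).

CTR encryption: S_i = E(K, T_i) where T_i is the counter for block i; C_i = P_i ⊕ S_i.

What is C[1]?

C[1] = 1C

C[0]: T = 9F, S = E(K, T) = B6; F5 ⊕ B6 = 43.
C[1]: T = A0, S = E(K, T) = 89; 95 ⊕ 89 = 1C.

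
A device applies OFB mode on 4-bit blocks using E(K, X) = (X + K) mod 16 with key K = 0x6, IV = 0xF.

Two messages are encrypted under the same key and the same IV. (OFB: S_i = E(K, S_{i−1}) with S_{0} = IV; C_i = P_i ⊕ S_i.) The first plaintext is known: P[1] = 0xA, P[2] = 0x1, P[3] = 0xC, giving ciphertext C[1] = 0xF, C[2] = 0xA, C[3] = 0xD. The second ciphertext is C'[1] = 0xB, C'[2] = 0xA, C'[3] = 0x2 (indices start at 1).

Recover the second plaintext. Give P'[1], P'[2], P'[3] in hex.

In OFB with a reused IV, both messages share the same keystream S_i, so C_i ⊕ C'_i = P_i ⊕ P'_i and thus P'_i = P_i ⊕ C_i ⊕ C'_i.
P'[1]: 0xA ⊕ 0xF ⊕ 0xB = 0xE.
P'[2]: 0x1 ⊕ 0xA ⊕ 0xA = 0x1.
P'[3]: 0xC ⊕ 0xD ⊕ 0x2 = 0x3.

P'[1] = 0xE, P'[2] = 0x1, P'[3] = 0x3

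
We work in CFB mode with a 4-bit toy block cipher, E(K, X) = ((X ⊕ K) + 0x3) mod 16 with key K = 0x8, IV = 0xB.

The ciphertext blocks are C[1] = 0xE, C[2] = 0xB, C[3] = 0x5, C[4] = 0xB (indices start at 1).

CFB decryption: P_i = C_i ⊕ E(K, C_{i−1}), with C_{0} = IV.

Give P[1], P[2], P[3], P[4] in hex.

P[1] = 0x8, P[2] = 0x2, P[3] = 0x3, P[4] = 0xB

P[1]: E(K, 0xB) = 0x6; 0xE ⊕ 0x6 = 0x8.
P[2]: E(K, 0xE) = 0x9; 0xB ⊕ 0x9 = 0x2.
P[3]: E(K, 0xB) = 0x6; 0x5 ⊕ 0x6 = 0x3.
P[4]: E(K, 0x5) = 0x0; 0xB ⊕ 0x0 = 0xB.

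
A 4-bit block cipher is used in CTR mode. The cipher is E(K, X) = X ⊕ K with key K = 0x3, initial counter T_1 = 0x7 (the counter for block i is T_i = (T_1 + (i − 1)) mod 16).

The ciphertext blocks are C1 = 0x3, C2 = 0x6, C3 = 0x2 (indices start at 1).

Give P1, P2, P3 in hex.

P1 = 0x7, P2 = 0xD, P3 = 0x8

CTR decryption: S_i = E(K, T_i) where T_i is the counter for block i; P_i = C_i ⊕ S_i.
P1: T = 0x7, S = E(K, T) = 0x4; 0x3 ⊕ 0x4 = 0x7.
P2: T = 0x8, S = E(K, T) = 0xB; 0x6 ⊕ 0xB = 0xD.
P3: T = 0x9, S = E(K, T) = 0xA; 0x2 ⊕ 0xA = 0x8.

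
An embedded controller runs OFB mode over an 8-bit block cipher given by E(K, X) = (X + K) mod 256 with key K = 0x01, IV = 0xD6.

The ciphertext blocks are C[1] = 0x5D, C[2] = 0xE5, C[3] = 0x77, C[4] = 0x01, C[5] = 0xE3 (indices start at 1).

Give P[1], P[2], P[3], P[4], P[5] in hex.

OFB decryption: S_i = E(K, S_{i−1}) with S_{0} = IV; P_i = C_i ⊕ S_i.
P[1]: S = E(K, 0xD6) = 0xD7; 0x5D ⊕ 0xD7 = 0x8A.
P[2]: S = E(K, 0xD7) = 0xD8; 0xE5 ⊕ 0xD8 = 0x3D.
P[3]: S = E(K, 0xD8) = 0xD9; 0x77 ⊕ 0xD9 = 0xAE.
P[4]: S = E(K, 0xD9) = 0xDA; 0x01 ⊕ 0xDA = 0xDB.
P[5]: S = E(K, 0xDA) = 0xDB; 0xE3 ⊕ 0xDB = 0x38.

P[1] = 0x8A, P[2] = 0x3D, P[3] = 0xAE, P[4] = 0xDB, P[5] = 0x38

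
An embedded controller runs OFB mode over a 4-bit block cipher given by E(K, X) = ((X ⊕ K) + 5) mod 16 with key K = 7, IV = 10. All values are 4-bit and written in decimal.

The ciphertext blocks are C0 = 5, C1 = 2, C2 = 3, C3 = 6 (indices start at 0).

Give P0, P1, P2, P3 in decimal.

P0 = 7, P1 = 8, P2 = 1, P3 = 12

OFB decryption: S_i = E(K, S_{i−1}) with S_{−1} = IV; P_i = C_i ⊕ S_i.
P0: S = E(K, 10) = 2; 5 ⊕ 2 = 7.
P1: S = E(K, 2) = 10; 2 ⊕ 10 = 8.
P2: S = E(K, 10) = 2; 3 ⊕ 2 = 1.
P3: S = E(K, 2) = 10; 6 ⊕ 10 = 12.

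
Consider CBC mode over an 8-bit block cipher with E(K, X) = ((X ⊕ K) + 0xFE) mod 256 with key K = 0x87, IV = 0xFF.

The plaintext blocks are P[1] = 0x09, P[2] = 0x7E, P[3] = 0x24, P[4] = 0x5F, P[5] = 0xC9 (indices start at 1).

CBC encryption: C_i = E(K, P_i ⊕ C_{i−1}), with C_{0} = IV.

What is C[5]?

C[1]: P[1] ⊕ 0xFF = 0xF6; E(K, 0xF6) = 0x6F.
C[2]: P[2] ⊕ 0x6F = 0x11; E(K, 0x11) = 0x94.
C[3]: P[3] ⊕ 0x94 = 0xB0; E(K, 0xB0) = 0x35.
C[4]: P[4] ⊕ 0x35 = 0x6A; E(K, 0x6A) = 0xEB.
C[5]: P[5] ⊕ 0xEB = 0x22; E(K, 0x22) = 0xA3.

C[5] = 0xA3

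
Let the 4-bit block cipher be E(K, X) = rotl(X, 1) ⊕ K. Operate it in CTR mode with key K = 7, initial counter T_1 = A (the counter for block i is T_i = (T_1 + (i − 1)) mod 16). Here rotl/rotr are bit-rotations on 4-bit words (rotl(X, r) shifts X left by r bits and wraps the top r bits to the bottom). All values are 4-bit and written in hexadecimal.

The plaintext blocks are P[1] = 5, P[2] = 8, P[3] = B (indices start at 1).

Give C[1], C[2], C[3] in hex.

CTR encryption: S_i = E(K, T_i) where T_i is the counter for block i; C_i = P_i ⊕ S_i.
C[1]: T = A, S = E(K, T) = 2; 5 ⊕ 2 = 7.
C[2]: T = B, S = E(K, T) = 0; 8 ⊕ 0 = 8.
C[3]: T = C, S = E(K, T) = E; B ⊕ E = 5.

C[1] = 7, C[2] = 8, C[3] = 5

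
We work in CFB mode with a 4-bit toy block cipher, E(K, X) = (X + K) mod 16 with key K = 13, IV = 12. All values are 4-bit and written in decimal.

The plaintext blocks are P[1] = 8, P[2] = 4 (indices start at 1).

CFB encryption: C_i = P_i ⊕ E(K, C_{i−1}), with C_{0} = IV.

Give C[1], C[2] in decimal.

C[1]: E(K, 12) = 9; 8 ⊕ 9 = 1.
C[2]: E(K, 1) = 14; 4 ⊕ 14 = 10.

C[1] = 1, C[2] = 10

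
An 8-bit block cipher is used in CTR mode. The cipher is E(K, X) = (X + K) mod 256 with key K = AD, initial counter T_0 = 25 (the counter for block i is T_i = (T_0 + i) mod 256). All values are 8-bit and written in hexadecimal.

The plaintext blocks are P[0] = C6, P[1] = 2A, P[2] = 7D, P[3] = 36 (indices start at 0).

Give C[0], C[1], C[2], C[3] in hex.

C[0] = 14, C[1] = F9, C[2] = A9, C[3] = E3

CTR encryption: S_i = E(K, T_i) where T_i is the counter for block i; C_i = P_i ⊕ S_i.
C[0]: T = 25, S = E(K, T) = D2; C6 ⊕ D2 = 14.
C[1]: T = 26, S = E(K, T) = D3; 2A ⊕ D3 = F9.
C[2]: T = 27, S = E(K, T) = D4; 7D ⊕ D4 = A9.
C[3]: T = 28, S = E(K, T) = D5; 36 ⊕ D5 = E3.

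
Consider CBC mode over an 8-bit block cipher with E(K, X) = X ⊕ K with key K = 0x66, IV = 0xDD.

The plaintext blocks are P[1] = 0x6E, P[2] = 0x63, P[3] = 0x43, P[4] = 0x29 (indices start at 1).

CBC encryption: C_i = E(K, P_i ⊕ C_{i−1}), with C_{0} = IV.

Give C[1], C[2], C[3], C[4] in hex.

C[1] = 0xD5, C[2] = 0xD0, C[3] = 0xF5, C[4] = 0xBA

C[1]: P[1] ⊕ 0xDD = 0xB3; E(K, 0xB3) = 0xD5.
C[2]: P[2] ⊕ 0xD5 = 0xB6; E(K, 0xB6) = 0xD0.
C[3]: P[3] ⊕ 0xD0 = 0x93; E(K, 0x93) = 0xF5.
C[4]: P[4] ⊕ 0xF5 = 0xDC; E(K, 0xDC) = 0xBA.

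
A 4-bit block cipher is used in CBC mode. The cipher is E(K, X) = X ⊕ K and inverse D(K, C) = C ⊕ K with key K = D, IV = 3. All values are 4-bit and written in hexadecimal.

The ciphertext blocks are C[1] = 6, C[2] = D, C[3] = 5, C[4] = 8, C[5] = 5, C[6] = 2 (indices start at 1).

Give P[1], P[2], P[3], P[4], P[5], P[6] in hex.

CBC decryption: P_i = D(K, C_i) ⊕ C_{i−1}, with C_{0} = IV.
P[1]: D(K, 6) = B; B ⊕ 3 = 8.
P[2]: D(K, D) = 0; 0 ⊕ 6 = 6.
P[3]: D(K, 5) = 8; 8 ⊕ D = 5.
P[4]: D(K, 8) = 5; 5 ⊕ 5 = 0.
P[5]: D(K, 5) = 8; 8 ⊕ 8 = 0.
P[6]: D(K, 2) = F; F ⊕ 5 = A.

P[1] = 8, P[2] = 6, P[3] = 5, P[4] = 0, P[5] = 0, P[6] = A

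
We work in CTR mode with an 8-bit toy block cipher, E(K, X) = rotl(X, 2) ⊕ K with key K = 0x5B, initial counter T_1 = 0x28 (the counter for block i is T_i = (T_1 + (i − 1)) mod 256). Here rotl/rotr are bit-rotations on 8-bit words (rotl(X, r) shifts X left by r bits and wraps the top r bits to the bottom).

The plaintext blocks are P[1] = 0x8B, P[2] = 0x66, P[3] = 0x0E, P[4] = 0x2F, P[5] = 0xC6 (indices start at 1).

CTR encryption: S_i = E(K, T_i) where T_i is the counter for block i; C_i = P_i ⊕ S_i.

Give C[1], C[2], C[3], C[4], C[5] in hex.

C[1] = 0x70, C[2] = 0x99, C[3] = 0xFD, C[4] = 0xD8, C[5] = 0x2D

C[1]: T = 0x28, S = E(K, T) = 0xFB; 0x8B ⊕ 0xFB = 0x70.
C[2]: T = 0x29, S = E(K, T) = 0xFF; 0x66 ⊕ 0xFF = 0x99.
C[3]: T = 0x2A, S = E(K, T) = 0xF3; 0x0E ⊕ 0xF3 = 0xFD.
C[4]: T = 0x2B, S = E(K, T) = 0xF7; 0x2F ⊕ 0xF7 = 0xD8.
C[5]: T = 0x2C, S = E(K, T) = 0xEB; 0xC6 ⊕ 0xEB = 0x2D.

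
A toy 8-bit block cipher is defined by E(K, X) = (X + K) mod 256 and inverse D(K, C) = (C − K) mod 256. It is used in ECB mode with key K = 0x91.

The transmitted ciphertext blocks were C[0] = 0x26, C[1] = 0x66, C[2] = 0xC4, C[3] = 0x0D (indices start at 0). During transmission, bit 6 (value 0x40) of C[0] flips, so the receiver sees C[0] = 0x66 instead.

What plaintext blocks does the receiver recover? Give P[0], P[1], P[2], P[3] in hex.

P[0] = 0xD5, P[1] = 0xD5, P[2] = 0x33, P[3] = 0x7C

ECB decryption: P_i = D(K, C_i).
Only C[0] changed, to 0x66. In ECB, a change in C_i affects only P_i. Decrypting the received ciphertext:
P[0]: D(K, 0x66) = 0xD5.
P[1]: D(K, 0x66) = 0xD5.
P[2]: D(K, 0xC4) = 0x33.
P[3]: D(K, 0x0D) = 0x7C.
Blocks that differ from the original plaintext: P[0].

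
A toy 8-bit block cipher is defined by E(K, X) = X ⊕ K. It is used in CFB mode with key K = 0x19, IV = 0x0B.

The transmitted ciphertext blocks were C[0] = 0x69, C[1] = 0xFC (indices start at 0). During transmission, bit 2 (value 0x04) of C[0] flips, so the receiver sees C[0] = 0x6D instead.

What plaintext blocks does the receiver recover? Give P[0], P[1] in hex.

P[0] = 0x7F, P[1] = 0x88

CFB decryption: P_i = C_i ⊕ E(K, C_{i−1}), with C_{−1} = IV.
Only C[0] changed, to 0x6D. In CFB, a change in C_i flips the same bit in P_i and garbles P_{i+1}. Decrypting the received ciphertext:
P[0]: E(K, 0x0B) = 0x12; 0x6D ⊕ 0x12 = 0x7F.
P[1]: E(K, 0x6D) = 0x74; 0xFC ⊕ 0x74 = 0x88.
Blocks that differ from the original plaintext: P[0], P[1].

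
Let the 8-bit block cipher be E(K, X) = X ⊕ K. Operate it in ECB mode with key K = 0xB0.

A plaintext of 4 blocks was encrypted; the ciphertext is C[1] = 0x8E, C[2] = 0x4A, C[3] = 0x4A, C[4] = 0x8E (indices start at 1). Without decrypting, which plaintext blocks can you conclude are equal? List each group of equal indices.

ECB encrypts each block independently with the same key, so equal ciphertext blocks imply equal plaintext blocks.
C[1] = C[4] = 0x8E, so P[1] = P[4].
C[2] = C[3] = 0x4A, so P[2] = P[3].

P[1] = P[4]; P[2] = P[3]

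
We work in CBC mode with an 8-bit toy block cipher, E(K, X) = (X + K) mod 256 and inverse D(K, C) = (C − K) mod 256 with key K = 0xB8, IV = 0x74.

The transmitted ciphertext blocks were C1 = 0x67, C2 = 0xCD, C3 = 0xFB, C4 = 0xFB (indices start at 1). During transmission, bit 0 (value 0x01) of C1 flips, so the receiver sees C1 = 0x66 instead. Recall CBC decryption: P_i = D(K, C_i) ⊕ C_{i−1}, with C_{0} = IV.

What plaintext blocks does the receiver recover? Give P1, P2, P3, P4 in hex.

Only C1 changed, to 0x66. In CBC, a change in C_i garbles P_i and flips the same bit in P_{i+1}. Decrypting the received ciphertext:
P1: D(K, 0x66) = 0xAE; 0xAE ⊕ 0x74 = 0xDA.
P2: D(K, 0xCD) = 0x15; 0x15 ⊕ 0x66 = 0x73.
P3: D(K, 0xFB) = 0x43; 0x43 ⊕ 0xCD = 0x8E.
P4: D(K, 0xFB) = 0x43; 0x43 ⊕ 0xFB = 0xB8.
Blocks that differ from the original plaintext: P1, P2.

P1 = 0xDA, P2 = 0x73, P3 = 0x8E, P4 = 0xB8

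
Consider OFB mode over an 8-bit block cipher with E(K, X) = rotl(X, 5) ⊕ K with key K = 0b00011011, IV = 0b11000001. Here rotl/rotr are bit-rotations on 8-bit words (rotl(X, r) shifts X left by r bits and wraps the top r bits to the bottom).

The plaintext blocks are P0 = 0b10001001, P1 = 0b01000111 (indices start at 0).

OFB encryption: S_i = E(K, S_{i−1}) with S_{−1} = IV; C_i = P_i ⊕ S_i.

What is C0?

C0: S = E(K, 0b11000001) = 0b00100011; 0b10001001 ⊕ 0b00100011 = 0b10101010.

C0 = 0b10101010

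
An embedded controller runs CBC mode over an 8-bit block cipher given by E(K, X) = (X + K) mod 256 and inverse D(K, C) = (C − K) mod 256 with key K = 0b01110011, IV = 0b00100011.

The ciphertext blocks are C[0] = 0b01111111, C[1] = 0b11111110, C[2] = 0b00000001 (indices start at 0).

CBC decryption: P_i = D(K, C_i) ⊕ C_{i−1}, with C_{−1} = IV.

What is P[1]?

P[1] = 0b11110100

P[1]: D(K, 0b11111110) = 0b10001011; 0b10001011 ⊕ 0b01111111 = 0b11110100.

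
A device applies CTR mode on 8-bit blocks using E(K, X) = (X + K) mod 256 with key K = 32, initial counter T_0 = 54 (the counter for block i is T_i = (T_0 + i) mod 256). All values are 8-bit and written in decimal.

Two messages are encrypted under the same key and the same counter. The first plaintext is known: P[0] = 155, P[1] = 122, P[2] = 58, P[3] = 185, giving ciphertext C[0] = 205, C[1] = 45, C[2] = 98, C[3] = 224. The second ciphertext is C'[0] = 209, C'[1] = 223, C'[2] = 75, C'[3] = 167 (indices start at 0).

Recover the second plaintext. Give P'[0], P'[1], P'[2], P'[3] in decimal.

P'[0] = 135, P'[1] = 136, P'[2] = 19, P'[3] = 254

In CTR with a reused counter, both messages share the same keystream S_i, so C_i ⊕ C'_i = P_i ⊕ P'_i and thus P'_i = P_i ⊕ C_i ⊕ C'_i.
P'[0]: 155 ⊕ 205 ⊕ 209 = 135.
P'[1]: 122 ⊕ 45 ⊕ 223 = 136.
P'[2]: 58 ⊕ 98 ⊕ 75 = 19.
P'[3]: 185 ⊕ 224 ⊕ 167 = 254.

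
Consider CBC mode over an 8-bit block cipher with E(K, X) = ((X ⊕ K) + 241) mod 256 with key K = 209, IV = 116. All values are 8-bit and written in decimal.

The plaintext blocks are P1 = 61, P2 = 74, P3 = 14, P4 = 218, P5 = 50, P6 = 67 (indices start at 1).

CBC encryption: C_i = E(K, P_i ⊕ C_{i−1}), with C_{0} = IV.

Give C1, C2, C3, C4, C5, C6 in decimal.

C1: P1 ⊕ 116 = 73; E(K, 73) = 137.
C2: P2 ⊕ 137 = 195; E(K, 195) = 3.
C3: P3 ⊕ 3 = 13; E(K, 13) = 205.
C4: P4 ⊕ 205 = 23; E(K, 23) = 183.
C5: P5 ⊕ 183 = 133; E(K, 133) = 69.
C6: P6 ⊕ 69 = 6; E(K, 6) = 200.

C1 = 137, C2 = 3, C3 = 205, C4 = 183, C5 = 69, C6 = 200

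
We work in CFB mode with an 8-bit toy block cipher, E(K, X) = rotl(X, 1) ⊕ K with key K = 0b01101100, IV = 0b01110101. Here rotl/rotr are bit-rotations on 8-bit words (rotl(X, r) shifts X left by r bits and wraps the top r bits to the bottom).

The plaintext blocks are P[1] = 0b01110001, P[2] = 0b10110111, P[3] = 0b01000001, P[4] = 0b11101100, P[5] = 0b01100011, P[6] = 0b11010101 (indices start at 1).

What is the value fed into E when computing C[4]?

CFB encryption: C_i = P_i ⊕ E(K, C_{i−1}), with C_{0} = IV.
C[1]: E(K, 0b01110101) = 0b10000110; 0b01110001 ⊕ 0b10000110 = 0b11110111.
C[2]: E(K, 0b11110111) = 0b10000011; 0b10110111 ⊕ 0b10000011 = 0b00110100.
C[3]: E(K, 0b00110100) = 0b00000100; 0b01000001 ⊕ 0b00000100 = 0b01000101.
C[4]: E(K, 0b01000101) = 0b11100110; 0b11101100 ⊕ 0b11100110 = 0b00001010.
So the input to E for block [4] is 0b01000101.

0b01000101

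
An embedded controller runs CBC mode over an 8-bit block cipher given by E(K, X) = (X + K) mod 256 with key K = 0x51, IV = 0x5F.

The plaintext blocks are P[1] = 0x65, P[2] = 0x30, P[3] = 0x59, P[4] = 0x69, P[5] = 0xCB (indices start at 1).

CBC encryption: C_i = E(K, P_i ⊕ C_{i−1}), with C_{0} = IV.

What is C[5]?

C[1]: P[1] ⊕ 0x5F = 0x3A; E(K, 0x3A) = 0x8B.
C[2]: P[2] ⊕ 0x8B = 0xBB; E(K, 0xBB) = 0x0C.
C[3]: P[3] ⊕ 0x0C = 0x55; E(K, 0x55) = 0xA6.
C[4]: P[4] ⊕ 0xA6 = 0xCF; E(K, 0xCF) = 0x20.
C[5]: P[5] ⊕ 0x20 = 0xEB; E(K, 0xEB) = 0x3C.

C[5] = 0x3C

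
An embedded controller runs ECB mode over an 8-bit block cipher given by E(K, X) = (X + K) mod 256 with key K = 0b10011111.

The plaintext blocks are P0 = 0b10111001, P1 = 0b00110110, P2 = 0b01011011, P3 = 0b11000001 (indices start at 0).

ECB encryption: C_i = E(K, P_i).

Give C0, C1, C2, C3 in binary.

C0 = 0b01011000, C1 = 0b11010101, C2 = 0b11111010, C3 = 0b01100000

C0: E(K, 0b10111001) = 0b01011000.
C1: E(K, 0b00110110) = 0b11010101.
C2: E(K, 0b01011011) = 0b11111010.
C3: E(K, 0b11000001) = 0b01100000.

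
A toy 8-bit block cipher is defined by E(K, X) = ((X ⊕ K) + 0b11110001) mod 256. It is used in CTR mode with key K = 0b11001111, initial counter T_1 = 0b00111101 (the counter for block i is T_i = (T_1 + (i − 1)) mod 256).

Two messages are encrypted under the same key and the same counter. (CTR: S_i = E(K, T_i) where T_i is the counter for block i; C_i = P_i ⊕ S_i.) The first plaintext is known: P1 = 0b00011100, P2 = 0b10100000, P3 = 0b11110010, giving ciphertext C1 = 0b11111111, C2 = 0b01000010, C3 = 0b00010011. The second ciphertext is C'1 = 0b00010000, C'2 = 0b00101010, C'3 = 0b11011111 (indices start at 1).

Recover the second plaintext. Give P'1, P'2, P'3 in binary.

In CTR with a reused counter, both messages share the same keystream S_i, so C_i ⊕ C'_i = P_i ⊕ P'_i and thus P'_i = P_i ⊕ C_i ⊕ C'_i.
P'1: 0b00011100 ⊕ 0b11111111 ⊕ 0b00010000 = 0b11110011.
P'2: 0b10100000 ⊕ 0b01000010 ⊕ 0b00101010 = 0b11001000.
P'3: 0b11110010 ⊕ 0b00010011 ⊕ 0b11011111 = 0b00111110.

P'1 = 0b11110011, P'2 = 0b11001000, P'3 = 0b00111110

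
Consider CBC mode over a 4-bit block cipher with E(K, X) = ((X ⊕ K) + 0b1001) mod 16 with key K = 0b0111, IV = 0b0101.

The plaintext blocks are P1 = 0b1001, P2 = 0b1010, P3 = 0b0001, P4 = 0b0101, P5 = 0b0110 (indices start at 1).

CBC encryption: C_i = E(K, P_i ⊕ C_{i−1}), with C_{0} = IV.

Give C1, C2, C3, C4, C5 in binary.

C1: P1 ⊕ 0b0101 = 0b1100; E(K, 0b1100) = 0b0100.
C2: P2 ⊕ 0b0100 = 0b1110; E(K, 0b1110) = 0b0010.
C3: P3 ⊕ 0b0010 = 0b0011; E(K, 0b0011) = 0b1101.
C4: P4 ⊕ 0b1101 = 0b1000; E(K, 0b1000) = 0b1000.
C5: P5 ⊕ 0b1000 = 0b1110; E(K, 0b1110) = 0b0010.

C1 = 0b0100, C2 = 0b0010, C3 = 0b1101, C4 = 0b1000, C5 = 0b0010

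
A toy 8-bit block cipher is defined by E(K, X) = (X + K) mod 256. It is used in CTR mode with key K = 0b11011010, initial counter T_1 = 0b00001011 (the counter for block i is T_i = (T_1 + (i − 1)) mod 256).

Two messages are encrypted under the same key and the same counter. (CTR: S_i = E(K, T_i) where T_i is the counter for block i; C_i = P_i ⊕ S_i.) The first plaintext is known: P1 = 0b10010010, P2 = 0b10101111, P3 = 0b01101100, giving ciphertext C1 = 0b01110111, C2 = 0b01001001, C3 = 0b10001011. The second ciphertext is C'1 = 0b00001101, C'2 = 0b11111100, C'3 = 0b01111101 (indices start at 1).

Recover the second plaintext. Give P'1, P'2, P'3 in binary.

In CTR with a reused counter, both messages share the same keystream S_i, so C_i ⊕ C'_i = P_i ⊕ P'_i and thus P'_i = P_i ⊕ C_i ⊕ C'_i.
P'1: 0b10010010 ⊕ 0b01110111 ⊕ 0b00001101 = 0b11101000.
P'2: 0b10101111 ⊕ 0b01001001 ⊕ 0b11111100 = 0b00011010.
P'3: 0b01101100 ⊕ 0b10001011 ⊕ 0b01111101 = 0b10011010.

P'1 = 0b11101000, P'2 = 0b00011010, P'3 = 0b10011010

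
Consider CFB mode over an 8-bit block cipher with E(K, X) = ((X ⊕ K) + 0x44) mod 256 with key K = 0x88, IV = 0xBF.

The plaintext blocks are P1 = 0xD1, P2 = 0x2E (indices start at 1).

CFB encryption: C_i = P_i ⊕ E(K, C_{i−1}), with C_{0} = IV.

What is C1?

C1: E(K, 0xBF) = 0x7B; 0xD1 ⊕ 0x7B = 0xAA.

C1 = 0xAA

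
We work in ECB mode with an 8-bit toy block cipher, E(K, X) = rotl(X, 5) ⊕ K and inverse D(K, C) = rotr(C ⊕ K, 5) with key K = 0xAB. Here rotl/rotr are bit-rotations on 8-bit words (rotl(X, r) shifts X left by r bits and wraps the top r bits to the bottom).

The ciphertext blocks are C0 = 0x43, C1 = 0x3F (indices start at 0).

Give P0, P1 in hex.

ECB decryption: P_i = D(K, C_i).
P0: D(K, 0x43) = 0x47.
P1: D(K, 0x3F) = 0xA4.

P0 = 0x47, P1 = 0xA4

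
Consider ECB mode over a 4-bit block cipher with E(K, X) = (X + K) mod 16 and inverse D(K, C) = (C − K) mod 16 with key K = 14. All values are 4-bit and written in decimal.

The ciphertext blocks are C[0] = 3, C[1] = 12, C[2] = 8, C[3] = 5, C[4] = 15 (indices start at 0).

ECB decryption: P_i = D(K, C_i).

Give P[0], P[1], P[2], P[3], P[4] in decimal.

P[0] = 5, P[1] = 14, P[2] = 10, P[3] = 7, P[4] = 1

P[0]: D(K, 3) = 5.
P[1]: D(K, 12) = 14.
P[2]: D(K, 8) = 10.
P[3]: D(K, 5) = 7.
P[4]: D(K, 15) = 1.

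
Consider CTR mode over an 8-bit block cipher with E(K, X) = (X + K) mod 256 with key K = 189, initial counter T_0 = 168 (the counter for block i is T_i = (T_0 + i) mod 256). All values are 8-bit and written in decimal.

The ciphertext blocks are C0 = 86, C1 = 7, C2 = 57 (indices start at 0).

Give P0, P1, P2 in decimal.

CTR decryption: S_i = E(K, T_i) where T_i is the counter for block i; P_i = C_i ⊕ S_i.
P0: T = 168, S = E(K, T) = 101; 86 ⊕ 101 = 51.
P1: T = 169, S = E(K, T) = 102; 7 ⊕ 102 = 97.
P2: T = 170, S = E(K, T) = 103; 57 ⊕ 103 = 94.

P0 = 51, P1 = 97, P2 = 94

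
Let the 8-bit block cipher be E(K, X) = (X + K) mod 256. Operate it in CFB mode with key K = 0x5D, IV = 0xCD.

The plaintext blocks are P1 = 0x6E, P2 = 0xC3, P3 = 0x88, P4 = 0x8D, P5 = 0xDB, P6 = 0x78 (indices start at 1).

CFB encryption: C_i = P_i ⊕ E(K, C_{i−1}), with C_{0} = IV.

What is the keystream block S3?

C1: E(K, 0xCD) = 0x2A; 0x6E ⊕ 0x2A = 0x44.
C2: E(K, 0x44) = 0xA1; 0xC3 ⊕ 0xA1 = 0x62.
C3: E(K, 0x62) = 0xBF; 0x88 ⊕ 0xBF = 0x37.
So S3 = 0xBF.

0xBF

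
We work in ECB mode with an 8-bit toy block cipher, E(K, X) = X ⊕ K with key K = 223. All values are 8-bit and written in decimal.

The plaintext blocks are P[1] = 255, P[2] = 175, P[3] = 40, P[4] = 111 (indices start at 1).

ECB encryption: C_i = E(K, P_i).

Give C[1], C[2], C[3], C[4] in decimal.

C[1] = 32, C[2] = 112, C[3] = 247, C[4] = 176

C[1]: E(K, 255) = 32.
C[2]: E(K, 175) = 112.
C[3]: E(K, 40) = 247.
C[4]: E(K, 111) = 176.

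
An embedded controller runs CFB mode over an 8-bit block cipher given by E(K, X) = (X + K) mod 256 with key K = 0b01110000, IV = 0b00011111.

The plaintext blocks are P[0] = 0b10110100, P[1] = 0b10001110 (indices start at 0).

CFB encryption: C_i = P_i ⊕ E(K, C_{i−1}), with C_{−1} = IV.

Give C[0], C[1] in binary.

C[0]: E(K, 0b00011111) = 0b10001111; 0b10110100 ⊕ 0b10001111 = 0b00111011.
C[1]: E(K, 0b00111011) = 0b10101011; 0b10001110 ⊕ 0b10101011 = 0b00100101.

C[0] = 0b00111011, C[1] = 0b00100101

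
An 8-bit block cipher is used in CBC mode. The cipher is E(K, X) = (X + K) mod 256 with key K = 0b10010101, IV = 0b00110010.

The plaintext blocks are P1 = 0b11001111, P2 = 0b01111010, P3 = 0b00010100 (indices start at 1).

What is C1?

C1 = 0b10010010

CBC encryption: C_i = E(K, P_i ⊕ C_{i−1}), with C_{0} = IV.
C1: P1 ⊕ 0b00110010 = 0b11111101; E(K, 0b11111101) = 0b10010010.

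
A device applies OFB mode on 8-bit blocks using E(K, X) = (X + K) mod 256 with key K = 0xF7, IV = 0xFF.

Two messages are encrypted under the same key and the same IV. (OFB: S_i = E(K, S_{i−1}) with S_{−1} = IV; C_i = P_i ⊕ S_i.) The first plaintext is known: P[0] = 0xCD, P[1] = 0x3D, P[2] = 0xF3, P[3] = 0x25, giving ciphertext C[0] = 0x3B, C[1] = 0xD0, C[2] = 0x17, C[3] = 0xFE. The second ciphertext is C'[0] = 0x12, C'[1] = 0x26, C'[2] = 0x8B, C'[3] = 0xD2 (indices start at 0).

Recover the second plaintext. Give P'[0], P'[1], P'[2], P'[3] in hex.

P'[0] = 0xE4, P'[1] = 0xCB, P'[2] = 0x6F, P'[3] = 0x09

In OFB with a reused IV, both messages share the same keystream S_i, so C_i ⊕ C'_i = P_i ⊕ P'_i and thus P'_i = P_i ⊕ C_i ⊕ C'_i.
P'[0]: 0xCD ⊕ 0x3B ⊕ 0x12 = 0xE4.
P'[1]: 0x3D ⊕ 0xD0 ⊕ 0x26 = 0xCB.
P'[2]: 0xF3 ⊕ 0x17 ⊕ 0x8B = 0x6F.
P'[3]: 0x25 ⊕ 0xFE ⊕ 0xD2 = 0x09.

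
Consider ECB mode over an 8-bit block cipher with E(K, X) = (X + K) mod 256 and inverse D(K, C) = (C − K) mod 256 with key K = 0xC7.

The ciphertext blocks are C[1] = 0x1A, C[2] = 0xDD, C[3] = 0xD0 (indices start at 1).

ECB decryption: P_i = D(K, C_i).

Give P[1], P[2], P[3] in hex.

P[1] = 0x53, P[2] = 0x16, P[3] = 0x09

P[1]: D(K, 0x1A) = 0x53.
P[2]: D(K, 0xDD) = 0x16.
P[3]: D(K, 0xD0) = 0x09.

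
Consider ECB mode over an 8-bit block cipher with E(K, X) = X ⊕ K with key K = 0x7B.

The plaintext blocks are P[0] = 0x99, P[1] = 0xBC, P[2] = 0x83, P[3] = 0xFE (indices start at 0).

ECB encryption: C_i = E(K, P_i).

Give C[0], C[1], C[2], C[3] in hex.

C[0] = 0xE2, C[1] = 0xC7, C[2] = 0xF8, C[3] = 0x85

C[0]: E(K, 0x99) = 0xE2.
C[1]: E(K, 0xBC) = 0xC7.
C[2]: E(K, 0x83) = 0xF8.
C[3]: E(K, 0xFE) = 0x85.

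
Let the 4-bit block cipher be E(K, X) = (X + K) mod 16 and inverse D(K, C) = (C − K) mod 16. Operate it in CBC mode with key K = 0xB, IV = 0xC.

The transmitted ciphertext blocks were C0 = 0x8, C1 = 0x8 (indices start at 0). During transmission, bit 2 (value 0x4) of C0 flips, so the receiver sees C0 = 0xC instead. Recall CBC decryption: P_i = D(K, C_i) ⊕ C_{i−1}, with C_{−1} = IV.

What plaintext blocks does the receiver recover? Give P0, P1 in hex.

P0 = 0xD, P1 = 0x1

Only C0 changed, to 0xC. In CBC, a change in C_i garbles P_i and flips the same bit in P_{i+1}. Decrypting the received ciphertext:
P0: D(K, 0xC) = 0x1; 0x1 ⊕ 0xC = 0xD.
P1: D(K, 0x8) = 0xD; 0xD ⊕ 0xC = 0x1.
Blocks that differ from the original plaintext: P0, P1.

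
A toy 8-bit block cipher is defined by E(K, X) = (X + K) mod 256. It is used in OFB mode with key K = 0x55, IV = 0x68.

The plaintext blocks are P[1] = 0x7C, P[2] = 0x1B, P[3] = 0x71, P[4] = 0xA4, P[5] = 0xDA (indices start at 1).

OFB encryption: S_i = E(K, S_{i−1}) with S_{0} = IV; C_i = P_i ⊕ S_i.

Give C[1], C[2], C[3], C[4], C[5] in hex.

C[1]: S = E(K, 0x68) = 0xBD; 0x7C ⊕ 0xBD = 0xC1.
C[2]: S = E(K, 0xBD) = 0x12; 0x1B ⊕ 0x12 = 0x09.
C[3]: S = E(K, 0x12) = 0x67; 0x71 ⊕ 0x67 = 0x16.
C[4]: S = E(K, 0x67) = 0xBC; 0xA4 ⊕ 0xBC = 0x18.
C[5]: S = E(K, 0xBC) = 0x11; 0xDA ⊕ 0x11 = 0xCB.

C[1] = 0xC1, C[2] = 0x09, C[3] = 0x16, C[4] = 0x18, C[5] = 0xCB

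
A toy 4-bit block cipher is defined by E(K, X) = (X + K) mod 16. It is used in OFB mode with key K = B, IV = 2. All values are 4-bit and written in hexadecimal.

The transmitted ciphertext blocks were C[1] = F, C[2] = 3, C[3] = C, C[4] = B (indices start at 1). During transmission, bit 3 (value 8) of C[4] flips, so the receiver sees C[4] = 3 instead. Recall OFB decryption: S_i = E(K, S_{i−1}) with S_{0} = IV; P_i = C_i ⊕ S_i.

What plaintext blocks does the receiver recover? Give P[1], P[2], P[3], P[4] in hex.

Only C[4] changed, to 3. In OFB, a change in C_i flips the same bit in P_i only; the keystream is unaffected. Decrypting the received ciphertext:
P[1]: S = E(K, 2) = D; F ⊕ D = 2.
P[2]: S = E(K, D) = 8; 3 ⊕ 8 = B.
P[3]: S = E(K, 8) = 3; C ⊕ 3 = F.
P[4]: S = E(K, 3) = E; 3 ⊕ E = D.
Blocks that differ from the original plaintext: P[4].

P[1] = 2, P[2] = B, P[3] = F, P[4] = D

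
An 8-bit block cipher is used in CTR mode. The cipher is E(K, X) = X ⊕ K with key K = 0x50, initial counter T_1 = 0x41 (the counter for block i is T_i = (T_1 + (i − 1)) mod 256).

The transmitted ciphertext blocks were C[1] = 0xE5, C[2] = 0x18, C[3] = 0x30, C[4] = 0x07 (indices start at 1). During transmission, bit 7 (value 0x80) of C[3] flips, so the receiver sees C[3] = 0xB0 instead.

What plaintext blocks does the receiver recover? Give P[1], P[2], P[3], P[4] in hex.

P[1] = 0xF4, P[2] = 0x0A, P[3] = 0xA3, P[4] = 0x13

CTR decryption: S_i = E(K, T_i) where T_i is the counter for block i; P_i = C_i ⊕ S_i.
Only C[3] changed, to 0xB0. In CTR, a change in C_i flips the same bit in P_i only; the keystream is unaffected. Decrypting the received ciphertext:
P[1]: T = 0x41, S = E(K, T) = 0x11; 0xE5 ⊕ 0x11 = 0xF4.
P[2]: T = 0x42, S = E(K, T) = 0x12; 0x18 ⊕ 0x12 = 0x0A.
P[3]: T = 0x43, S = E(K, T) = 0x13; 0xB0 ⊕ 0x13 = 0xA3.
P[4]: T = 0x44, S = E(K, T) = 0x14; 0x07 ⊕ 0x14 = 0x13.
Blocks that differ from the original plaintext: P[3].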